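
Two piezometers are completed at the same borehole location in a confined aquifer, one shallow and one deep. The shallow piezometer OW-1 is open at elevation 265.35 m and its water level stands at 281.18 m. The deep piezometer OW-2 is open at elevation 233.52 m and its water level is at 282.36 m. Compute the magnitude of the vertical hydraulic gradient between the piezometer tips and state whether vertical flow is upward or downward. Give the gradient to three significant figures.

Total head at OW-1: h = 281.18 m (water level in the standpipe).
Total head at OW-2: h = 282.36 m.
Δh = h(OW-1) − h(OW-2) = 281.18 − 282.36 = -1.18 m.
Vertical separation Δz = 265.35 − 233.52 = 31.83 m.
|i_v| = |Δh| / Δz = 1.18 / 31.83 = 0.0371.
Head is higher in the deep piezometer, so vertical flow is upward (discharge condition).

|i_v| ≈ 0.0371; vertical flow is upward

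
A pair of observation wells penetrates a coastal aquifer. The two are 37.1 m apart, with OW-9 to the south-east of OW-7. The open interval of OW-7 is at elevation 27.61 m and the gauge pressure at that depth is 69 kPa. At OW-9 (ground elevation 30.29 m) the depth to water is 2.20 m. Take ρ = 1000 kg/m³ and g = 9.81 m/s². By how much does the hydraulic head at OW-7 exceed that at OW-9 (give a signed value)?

Δh ≈ 6.55 m

Pressure head at OW-7: ψ = P/(ρg) = 69×1000 / (1000 × 9.81) = 7.03 m.
Total head at OW-7: h = z + ψ = 27.61 + 7.03 = 34.64 m.
Total head at OW-9: h = 30.29 − 2.20 = 28.09 m.
Head difference: h(OW-7) − h(OW-9) = 34.64 − 28.09 = 6.55 m.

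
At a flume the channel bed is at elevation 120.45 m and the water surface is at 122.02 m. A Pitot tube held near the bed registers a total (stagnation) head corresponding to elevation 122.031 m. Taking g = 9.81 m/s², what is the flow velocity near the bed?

Near the bed, under hydrostatic conditions, the piezometric head (z + ψ) equals the free-surface elevation, 122.02 m.
Velocity head = total − piezometric = 122.031 − 122.02 = 0.011 m.
v = √(2g·h_v) = √(2 × 9.81 × 0.011) = 0.465 m/s.

v ≈ 0.465 m/s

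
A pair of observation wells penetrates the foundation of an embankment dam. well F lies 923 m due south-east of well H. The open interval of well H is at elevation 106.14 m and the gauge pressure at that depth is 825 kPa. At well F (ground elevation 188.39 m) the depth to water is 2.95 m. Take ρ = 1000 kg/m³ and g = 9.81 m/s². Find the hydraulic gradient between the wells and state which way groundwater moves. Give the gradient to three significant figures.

Pressure head at well H: ψ = P/(ρg) = 825×1000 / (1000 × 9.81) = 84.10 m.
Total head at well H: h = z + ψ = 106.14 + 84.10 = 190.24 m.
Total head at well F: h = 188.39 − 2.95 = 185.44 m.
Head difference: h(well H) − h(well F) = 190.24 − 185.44 = 4.80 m.
Hydraulic gradient: i = |Δh| / L = 4.80 / 923 = 0.00520.
Flow is from higher to lower head: from well H toward well F, i.e. toward the south-east.

i ≈ 0.00520; groundwater flows toward the south-east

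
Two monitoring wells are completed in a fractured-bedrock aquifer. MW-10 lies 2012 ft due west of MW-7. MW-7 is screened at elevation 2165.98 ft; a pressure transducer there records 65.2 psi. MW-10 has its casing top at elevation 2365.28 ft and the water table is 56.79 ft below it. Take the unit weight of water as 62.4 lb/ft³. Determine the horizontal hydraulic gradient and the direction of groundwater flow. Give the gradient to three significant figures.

Pressure head at MW-7: ψ = 144·P/γ = 144 × 65.2 / 62.4 = 150.46 ft.
Total head at MW-7: h = z + ψ = 2165.98 + 150.46 = 2316.44 ft.
Total head at MW-10: h = 2365.28 − 56.79 = 2308.49 ft.
Head difference: h(MW-7) − h(MW-10) = 2316.44 − 2308.49 = 7.95 ft.
Hydraulic gradient: i = |Δh| / L = 7.95 / 2012 = 0.00395.
Flow is from higher to lower head: from MW-7 toward MW-10, i.e. toward the west.

i ≈ 0.00395; groundwater flows toward the west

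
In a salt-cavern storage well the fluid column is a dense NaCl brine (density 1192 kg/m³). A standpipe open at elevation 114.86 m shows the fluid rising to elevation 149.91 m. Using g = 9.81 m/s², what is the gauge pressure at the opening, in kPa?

Pressure head ψ = h − z = 149.91 − 114.86 = 35.05 m.
P = ρgψ = 1192 × 9.81 × 35.05 = 409858 Pa ≈ 410 kPa.

P ≈ 410 kPa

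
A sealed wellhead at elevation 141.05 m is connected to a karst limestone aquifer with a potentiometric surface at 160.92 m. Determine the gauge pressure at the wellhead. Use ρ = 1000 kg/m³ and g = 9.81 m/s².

P ≈ 195 kPa

Head above the cap: Δh = 160.92 − 141.05 = 19.87 m.
P = ρgΔh = 1000 × 9.81 × 19.87 = 194925 Pa ≈ 195 kPa.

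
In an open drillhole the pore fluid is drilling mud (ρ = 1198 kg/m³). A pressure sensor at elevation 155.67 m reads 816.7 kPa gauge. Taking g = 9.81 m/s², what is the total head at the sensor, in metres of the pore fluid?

ψ = P/(ρg) = 816.7×1000 / (1198 × 9.81) = 69.49 m.
h = z + ψ = 155.67 + 69.49 = 225.16 m.

h ≈ 225.16 m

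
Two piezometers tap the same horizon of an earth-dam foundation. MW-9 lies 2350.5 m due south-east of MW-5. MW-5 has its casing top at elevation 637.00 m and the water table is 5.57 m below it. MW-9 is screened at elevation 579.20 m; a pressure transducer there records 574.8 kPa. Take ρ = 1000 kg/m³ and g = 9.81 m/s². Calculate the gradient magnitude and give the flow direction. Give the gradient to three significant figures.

Total head at MW-5: h = 637.00 − 5.57 = 631.43 m.
Pressure head at MW-9: ψ = P/(ρg) = 574.8×1000 / (1000 × 9.81) = 58.59 m.
Total head at MW-9: h = z + ψ = 579.20 + 58.59 = 637.79 m.
Head difference: h(MW-5) − h(MW-9) = 631.43 − 637.79 = -6.36 m.
Hydraulic gradient: i = |Δh| / L = 6.36 / 2350.5 = 0.00271.
Flow is from higher to lower head: from MW-9 toward MW-5, i.e. toward the north-west.

i ≈ 0.00271; groundwater flows toward the north-west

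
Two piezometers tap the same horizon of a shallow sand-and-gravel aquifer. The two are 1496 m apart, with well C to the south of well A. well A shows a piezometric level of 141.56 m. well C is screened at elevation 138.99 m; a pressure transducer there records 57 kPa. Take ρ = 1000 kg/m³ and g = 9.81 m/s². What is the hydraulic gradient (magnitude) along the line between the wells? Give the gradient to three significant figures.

Total head at well A: h = 141.56 m (water level in the piezometer is the total head).
Pressure head at well C: ψ = P/(ρg) = 57×1000 / (1000 × 9.81) = 5.81 m.
Total head at well C: h = z + ψ = 138.99 + 5.81 = 144.80 m.
Head difference: h(well A) − h(well C) = 141.56 − 144.80 = -3.24 m.
Hydraulic gradient: i = |Δh| / L = 3.24 / 1496 = 0.00217.

i ≈ 0.00217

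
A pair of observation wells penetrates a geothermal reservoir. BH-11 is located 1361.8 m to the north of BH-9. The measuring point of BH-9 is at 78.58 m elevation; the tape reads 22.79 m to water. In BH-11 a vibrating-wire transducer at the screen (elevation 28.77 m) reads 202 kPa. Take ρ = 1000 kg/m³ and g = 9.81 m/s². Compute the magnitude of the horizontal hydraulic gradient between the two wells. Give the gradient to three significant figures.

Total head at BH-9: h = 78.58 − 22.79 = 55.79 m.
Pressure head at BH-11: ψ = P/(ρg) = 202×1000 / (1000 × 9.81) = 20.59 m.
Total head at BH-11: h = z + ψ = 28.77 + 20.59 = 49.36 m.
Head difference: h(BH-9) − h(BH-11) = 55.79 − 49.36 = 6.43 m.
Hydraulic gradient: i = |Δh| / L = 6.43 / 1361.8 = 0.00472.

i ≈ 0.00472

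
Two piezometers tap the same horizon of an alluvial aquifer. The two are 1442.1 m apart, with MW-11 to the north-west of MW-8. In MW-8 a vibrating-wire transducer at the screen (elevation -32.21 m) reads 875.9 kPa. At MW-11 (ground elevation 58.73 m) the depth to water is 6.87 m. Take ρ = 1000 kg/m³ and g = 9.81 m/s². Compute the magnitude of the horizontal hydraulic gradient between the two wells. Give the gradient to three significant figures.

i ≈ 0.00362

Pressure head at MW-8: ψ = P/(ρg) = 875.9×1000 / (1000 × 9.81) = 89.29 m.
Total head at MW-8: h = z + ψ = -32.21 + 89.29 = 57.08 m.
Total head at MW-11: h = 58.73 − 6.87 = 51.86 m.
Head difference: h(MW-8) − h(MW-11) = 57.08 − 51.86 = 5.22 m.
Hydraulic gradient: i = |Δh| / L = 5.22 / 1442.1 = 0.00362.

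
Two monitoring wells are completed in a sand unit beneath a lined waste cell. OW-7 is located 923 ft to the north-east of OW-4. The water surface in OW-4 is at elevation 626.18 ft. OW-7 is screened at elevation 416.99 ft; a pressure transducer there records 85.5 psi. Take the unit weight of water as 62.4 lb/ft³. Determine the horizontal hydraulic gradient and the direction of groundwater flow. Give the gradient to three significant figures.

Total head at OW-4: h = 626.18 ft (water level in the piezometer is the total head).
Pressure head at OW-7: ψ = 144·P/γ = 144 × 85.5 / 62.4 = 197.31 ft.
Total head at OW-7: h = z + ψ = 416.99 + 197.31 = 614.30 ft.
Head difference: h(OW-4) − h(OW-7) = 626.18 − 614.30 = 11.88 ft.
Hydraulic gradient: i = |Δh| / L = 11.88 / 923 = 0.0129.
Flow is from higher to lower head: from OW-4 toward OW-7, i.e. toward the north-east.

i ≈ 0.0129; groundwater flows toward the north-east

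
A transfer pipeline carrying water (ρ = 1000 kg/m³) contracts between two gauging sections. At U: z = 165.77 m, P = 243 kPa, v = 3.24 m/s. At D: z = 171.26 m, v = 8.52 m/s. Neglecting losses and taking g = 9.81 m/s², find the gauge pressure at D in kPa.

P₂ ≈ 158 kPa

Pressure head at U: ψ₁ = P₁/(ρg) = 243×1000 / (1000 × 9.81) = 24.77 m.
Velocity heads: v₁²/2g = 3.24²/19.62 = 0.535 m; v₂²/2g = 8.52²/19.62 = 3.700 m.
Total head H = z₁ + ψ₁ + v₁²/2g = 165.77 + 24.77 + 0.535 = 191.08 m.
ψ₂ = H − z₂ − v₂²/2g = 191.08 − 171.26 − 3.700 = 16.12 m.
P₂ = ρgψ₂ = 1000 × 9.81 × 16.12 ≈ 158 kPa.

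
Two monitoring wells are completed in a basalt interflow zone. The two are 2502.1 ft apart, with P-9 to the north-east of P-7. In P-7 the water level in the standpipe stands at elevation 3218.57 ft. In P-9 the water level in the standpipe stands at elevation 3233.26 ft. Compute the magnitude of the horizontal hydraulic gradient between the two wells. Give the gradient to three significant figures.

i ≈ 0.00587

Total head at P-7: h = 3218.57 ft (water level in the piezometer is the total head).
Total head at P-9: h = 3233.26 ft (water level in the piezometer is the total head).
Head difference: h(P-7) − h(P-9) = 3218.57 − 3233.26 = -14.69 ft.
Hydraulic gradient: i = |Δh| / L = 14.69 / 2502.1 = 0.00587.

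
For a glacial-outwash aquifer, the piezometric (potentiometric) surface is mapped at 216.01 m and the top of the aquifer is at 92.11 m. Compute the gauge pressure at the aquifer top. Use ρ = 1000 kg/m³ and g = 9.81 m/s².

P ≈ 1220 kPa

Pressure head at the aquifer top: ψ = h − z = 216.01 − 92.11 = 123.90 m.
P = ρgψ = 1000 × 9.81 × 123.90 = 1215459 Pa ≈ 1220 kPa.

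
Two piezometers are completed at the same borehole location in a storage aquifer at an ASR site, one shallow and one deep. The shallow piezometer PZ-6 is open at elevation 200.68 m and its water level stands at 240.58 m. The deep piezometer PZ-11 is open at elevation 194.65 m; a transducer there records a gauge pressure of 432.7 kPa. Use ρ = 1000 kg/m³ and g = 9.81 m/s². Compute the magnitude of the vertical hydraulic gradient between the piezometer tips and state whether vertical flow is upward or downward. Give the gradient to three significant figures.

|i_v| ≈ 0.302; vertical flow is downward

Total head at PZ-6: h = 240.58 m (water level in the standpipe).
Pressure head at PZ-11: ψ = P/(ρg) = 432.7×1000 / (1000 × 9.81) = 44.11 m.
Total head at PZ-11: h = z + ψ = 194.65 + 44.11 = 238.76 m.
Δh = h(PZ-6) − h(PZ-11) = 240.58 − 238.76 = 1.82 m.
Vertical separation Δz = 200.68 − 194.65 = 6.03 m.
|i_v| = |Δh| / Δz = 1.82 / 6.03 = 0.302.
Head is higher in the shallow piezometer, so vertical flow is downward (recharge condition).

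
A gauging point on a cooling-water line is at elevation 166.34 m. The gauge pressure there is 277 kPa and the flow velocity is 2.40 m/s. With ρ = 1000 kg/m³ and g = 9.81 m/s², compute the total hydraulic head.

h ≈ 194.87 m

Pressure head ψ = P/(ρg) = 277×1000 / (1000 × 9.81) = 28.24 m.
Velocity head = v²/(2g) = 2.40² / (2 × 9.81) = 0.294 m.
h = z + ψ + v²/(2g) = 166.34 + 28.24 + 0.294 = 194.87 m.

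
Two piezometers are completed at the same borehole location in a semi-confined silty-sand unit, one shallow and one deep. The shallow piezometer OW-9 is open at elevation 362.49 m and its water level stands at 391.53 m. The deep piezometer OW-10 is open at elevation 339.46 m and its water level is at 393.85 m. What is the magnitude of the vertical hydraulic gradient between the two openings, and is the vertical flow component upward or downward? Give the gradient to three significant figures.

Total head at OW-9: h = 391.53 m (water level in the standpipe).
Total head at OW-10: h = 393.85 m.
Δh = h(OW-9) − h(OW-10) = 391.53 − 393.85 = -2.32 m.
Vertical separation Δz = 362.49 − 339.46 = 23.03 m.
|i_v| = |Δh| / Δz = 2.32 / 23.03 = 0.101.
Head is higher in the deep piezometer, so vertical flow is upward (discharge condition).

|i_v| ≈ 0.101; vertical flow is upward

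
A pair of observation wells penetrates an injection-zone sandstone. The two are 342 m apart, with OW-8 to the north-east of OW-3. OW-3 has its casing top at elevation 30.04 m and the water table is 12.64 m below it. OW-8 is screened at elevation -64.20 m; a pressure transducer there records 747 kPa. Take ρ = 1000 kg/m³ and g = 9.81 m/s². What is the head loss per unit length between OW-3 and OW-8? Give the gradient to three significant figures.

i ≈ 0.0159 m/m

Total head at OW-3: h = 30.04 − 12.64 = 17.40 m.
Pressure head at OW-8: ψ = P/(ρg) = 747×1000 / (1000 × 9.81) = 76.15 m.
Total head at OW-8: h = z + ψ = -64.20 + 76.15 = 11.95 m.
Head difference: h(OW-3) − h(OW-8) = 17.40 − 11.95 = 5.45 m.
Hydraulic gradient: i = |Δh| / L = 5.45 / 342 = 0.0159.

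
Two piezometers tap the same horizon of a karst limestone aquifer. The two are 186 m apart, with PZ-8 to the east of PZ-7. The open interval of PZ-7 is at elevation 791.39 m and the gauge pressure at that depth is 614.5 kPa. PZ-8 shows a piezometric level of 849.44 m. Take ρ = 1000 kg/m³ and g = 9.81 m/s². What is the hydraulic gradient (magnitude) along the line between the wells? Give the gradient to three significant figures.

Pressure head at PZ-7: ψ = P/(ρg) = 614.5×1000 / (1000 × 9.81) = 62.64 m.
Total head at PZ-7: h = z + ψ = 791.39 + 62.64 = 854.03 m.
Total head at PZ-8: h = 849.44 m (water level in the piezometer is the total head).
Head difference: h(PZ-7) − h(PZ-8) = 854.03 − 849.44 = 4.59 m.
Hydraulic gradient: i = |Δh| / L = 4.59 / 186 = 0.0247.

i ≈ 0.0247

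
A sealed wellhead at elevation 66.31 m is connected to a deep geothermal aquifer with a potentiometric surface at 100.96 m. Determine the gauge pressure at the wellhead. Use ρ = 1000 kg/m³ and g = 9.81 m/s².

P ≈ 340 kPa

Head above the cap: Δh = 100.96 − 66.31 = 34.65 m.
P = ρgΔh = 1000 × 9.81 × 34.65 = 339916 Pa ≈ 340 kPa.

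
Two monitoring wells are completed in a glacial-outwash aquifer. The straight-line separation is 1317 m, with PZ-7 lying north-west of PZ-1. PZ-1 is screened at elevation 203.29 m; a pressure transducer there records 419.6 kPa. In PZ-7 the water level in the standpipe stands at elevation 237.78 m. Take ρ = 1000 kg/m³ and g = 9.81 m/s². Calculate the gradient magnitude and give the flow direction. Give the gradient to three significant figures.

Pressure head at PZ-1: ψ = P/(ρg) = 419.6×1000 / (1000 × 9.81) = 42.77 m.
Total head at PZ-1: h = z + ψ = 203.29 + 42.77 = 246.06 m.
Total head at PZ-7: h = 237.78 m (water level in the piezometer is the total head).
Head difference: h(PZ-1) − h(PZ-7) = 246.06 − 237.78 = 8.28 m.
Hydraulic gradient: i = |Δh| / L = 8.28 / 1317 = 0.00629.
Flow is from higher to lower head: from PZ-1 toward PZ-7, i.e. toward the north-west.

i ≈ 0.00629; groundwater flows toward the north-west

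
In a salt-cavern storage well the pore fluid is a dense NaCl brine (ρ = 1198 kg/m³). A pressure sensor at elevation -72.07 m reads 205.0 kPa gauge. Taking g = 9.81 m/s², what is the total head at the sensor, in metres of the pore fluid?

h ≈ -54.63 m

ψ = P/(ρg) = 205.0×1000 / (1198 × 9.81) = 17.44 m.
h = z + ψ = -72.07 + 17.44 = -54.63 m.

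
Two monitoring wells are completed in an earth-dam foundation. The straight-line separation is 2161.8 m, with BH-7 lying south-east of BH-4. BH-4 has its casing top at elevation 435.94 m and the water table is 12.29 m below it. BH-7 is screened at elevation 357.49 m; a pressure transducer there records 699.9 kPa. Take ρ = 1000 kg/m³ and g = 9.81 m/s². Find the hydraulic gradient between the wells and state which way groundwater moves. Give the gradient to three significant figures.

Total head at BH-4: h = 435.94 − 12.29 = 423.65 m.
Pressure head at BH-7: ψ = P/(ρg) = 699.9×1000 / (1000 × 9.81) = 71.35 m.
Total head at BH-7: h = z + ψ = 357.49 + 71.35 = 428.84 m.
Head difference: h(BH-4) − h(BH-7) = 423.65 − 428.84 = -5.19 m.
Hydraulic gradient: i = |Δh| / L = 5.19 / 2161.8 = 0.00240.
Flow is from higher to lower head: from BH-7 toward BH-4, i.e. toward the north-west.

i ≈ 0.00240; groundwater flows toward the north-west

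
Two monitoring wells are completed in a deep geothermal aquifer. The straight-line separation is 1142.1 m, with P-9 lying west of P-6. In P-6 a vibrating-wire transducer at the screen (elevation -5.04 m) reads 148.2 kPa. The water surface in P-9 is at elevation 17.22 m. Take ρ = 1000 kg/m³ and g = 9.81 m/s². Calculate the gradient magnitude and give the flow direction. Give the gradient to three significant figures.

Pressure head at P-6: ψ = P/(ρg) = 148.2×1000 / (1000 × 9.81) = 15.11 m.
Total head at P-6: h = z + ψ = -5.04 + 15.11 = 10.07 m.
Total head at P-9: h = 17.22 m (water level in the piezometer is the total head).
Head difference: h(P-6) − h(P-9) = 10.07 − 17.22 = -7.15 m.
Hydraulic gradient: i = |Δh| / L = 7.15 / 1142.1 = 0.00626.
Flow is from higher to lower head: from P-9 toward P-6, i.e. toward the east.

i ≈ 0.00626; groundwater flows toward the east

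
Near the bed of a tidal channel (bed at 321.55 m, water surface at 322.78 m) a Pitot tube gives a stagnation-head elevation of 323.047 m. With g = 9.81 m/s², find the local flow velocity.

Near the bed, under hydrostatic conditions, the piezometric head (z + ψ) equals the free-surface elevation, 322.78 m.
Velocity head = total − piezometric = 323.047 − 322.78 = 0.267 m.
v = √(2g·h_v) = √(2 × 9.81 × 0.267) = 2.29 m/s.

v ≈ 2.29 m/s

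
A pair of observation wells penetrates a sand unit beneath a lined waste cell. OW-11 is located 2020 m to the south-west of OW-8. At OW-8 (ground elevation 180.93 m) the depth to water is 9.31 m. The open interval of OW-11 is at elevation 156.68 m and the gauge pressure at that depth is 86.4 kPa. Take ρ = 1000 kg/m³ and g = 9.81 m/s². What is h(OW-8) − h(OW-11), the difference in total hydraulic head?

Total head at OW-8: h = 180.93 − 9.31 = 171.62 m.
Pressure head at OW-11: ψ = P/(ρg) = 86.4×1000 / (1000 × 9.81) = 8.81 m.
Total head at OW-11: h = z + ψ = 156.68 + 8.81 = 165.49 m.
Head difference: h(OW-8) − h(OW-11) = 171.62 − 165.49 = 6.13 m.

Δh ≈ 6.13 m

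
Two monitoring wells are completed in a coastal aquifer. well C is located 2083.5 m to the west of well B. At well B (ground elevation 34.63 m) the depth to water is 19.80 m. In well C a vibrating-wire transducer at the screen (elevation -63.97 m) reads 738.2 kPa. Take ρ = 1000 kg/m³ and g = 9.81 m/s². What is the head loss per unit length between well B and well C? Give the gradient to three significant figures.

Total head at well B: h = 34.63 − 19.80 = 14.83 m.
Pressure head at well C: ψ = P/(ρg) = 738.2×1000 / (1000 × 9.81) = 75.25 m.
Total head at well C: h = z + ψ = -63.97 + 75.25 = 11.28 m.
Head difference: h(well B) − h(well C) = 14.83 − 11.28 = 3.55 m.
Hydraulic gradient: i = |Δh| / L = 3.55 / 2083.5 = 0.00170.

i ≈ 0.00170 m/m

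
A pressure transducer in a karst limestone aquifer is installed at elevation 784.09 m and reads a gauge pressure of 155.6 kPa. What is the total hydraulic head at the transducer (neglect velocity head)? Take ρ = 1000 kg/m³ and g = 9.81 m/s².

h ≈ 799.95 m

ψ = P/(ρg) = 155.6×1000 / (1000 × 9.81) = 15.86 m.
h = z + ψ = 784.09 + 15.86 = 799.95 m.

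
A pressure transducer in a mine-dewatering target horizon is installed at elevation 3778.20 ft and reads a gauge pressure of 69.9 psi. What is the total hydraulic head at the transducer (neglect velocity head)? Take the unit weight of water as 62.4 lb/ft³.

ψ = 144·P/γ = 144 × 69.9 / 62.4 = 161.31 ft.
h = z + ψ = 3778.20 + 161.31 = 3939.51 ft.

h ≈ 3939.51 ft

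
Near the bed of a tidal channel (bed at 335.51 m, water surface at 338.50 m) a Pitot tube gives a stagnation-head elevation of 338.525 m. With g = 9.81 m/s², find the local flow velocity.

v ≈ 0.700 m/s

Near the bed, under hydrostatic conditions, the piezometric head (z + ψ) equals the free-surface elevation, 338.50 m.
Velocity head = total − piezometric = 338.525 − 338.50 = 0.025 m.
v = √(2g·h_v) = √(2 × 9.81 × 0.025) = 0.700 m/s.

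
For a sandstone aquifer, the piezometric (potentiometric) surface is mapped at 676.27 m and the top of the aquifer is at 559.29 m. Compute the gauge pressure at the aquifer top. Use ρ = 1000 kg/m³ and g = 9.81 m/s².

P ≈ 1150 kPa

Pressure head at the aquifer top: ψ = h − z = 676.27 − 559.29 = 116.98 m.
P = ρgψ = 1000 × 9.81 × 116.98 = 1147574 Pa ≈ 1150 kPa.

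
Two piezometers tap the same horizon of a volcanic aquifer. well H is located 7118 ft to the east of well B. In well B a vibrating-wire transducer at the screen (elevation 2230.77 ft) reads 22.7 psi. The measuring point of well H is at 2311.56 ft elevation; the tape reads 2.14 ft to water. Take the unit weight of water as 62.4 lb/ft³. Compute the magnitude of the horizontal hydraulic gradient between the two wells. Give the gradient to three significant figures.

i ≈ 0.00369

Pressure head at well B: ψ = 144·P/γ = 144 × 22.7 / 62.4 = 52.38 ft.
Total head at well B: h = z + ψ = 2230.77 + 52.38 = 2283.15 ft.
Total head at well H: h = 2311.56 − 2.14 = 2309.42 ft.
Head difference: h(well B) − h(well H) = 2283.15 − 2309.42 = -26.27 ft.
Hydraulic gradient: i = |Δh| / L = 26.27 / 7118 = 0.00369.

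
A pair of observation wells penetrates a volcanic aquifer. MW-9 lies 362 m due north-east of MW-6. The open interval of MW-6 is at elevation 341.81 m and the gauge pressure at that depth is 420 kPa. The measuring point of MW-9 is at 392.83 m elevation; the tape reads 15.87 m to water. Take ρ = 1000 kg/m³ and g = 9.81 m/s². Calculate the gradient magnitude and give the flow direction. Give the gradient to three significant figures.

i ≈ 0.0212; groundwater flows toward the north-east

Pressure head at MW-6: ψ = P/(ρg) = 420×1000 / (1000 × 9.81) = 42.81 m.
Total head at MW-6: h = z + ψ = 341.81 + 42.81 = 384.62 m.
Total head at MW-9: h = 392.83 − 15.87 = 376.96 m.
Head difference: h(MW-6) − h(MW-9) = 384.62 − 376.96 = 7.66 m.
Hydraulic gradient: i = |Δh| / L = 7.66 / 362 = 0.0212.
Flow is from higher to lower head: from MW-6 toward MW-9, i.e. toward the north-east.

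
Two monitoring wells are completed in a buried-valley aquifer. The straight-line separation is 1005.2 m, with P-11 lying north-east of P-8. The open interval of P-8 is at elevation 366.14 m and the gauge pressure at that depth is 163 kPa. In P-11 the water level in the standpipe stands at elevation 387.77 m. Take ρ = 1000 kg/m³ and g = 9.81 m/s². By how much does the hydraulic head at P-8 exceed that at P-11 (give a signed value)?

Pressure head at P-8: ψ = P/(ρg) = 163×1000 / (1000 × 9.81) = 16.62 m.
Total head at P-8: h = z + ψ = 366.14 + 16.62 = 382.76 m.
Total head at P-11: h = 387.77 m (water level in the piezometer is the total head).
Head difference: h(P-8) − h(P-11) = 382.76 − 387.77 = -5.01 m.

Δh ≈ -5.01 m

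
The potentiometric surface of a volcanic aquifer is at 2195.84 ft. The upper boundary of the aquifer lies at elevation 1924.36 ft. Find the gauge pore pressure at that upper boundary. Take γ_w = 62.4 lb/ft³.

Pressure head at the aquifer top: ψ = h − z = 2195.84 − 1924.36 = 271.48 ft.
P = γψ/144 = 62.4 × 271.48 / 144 = 118 psi.

P ≈ 118 psi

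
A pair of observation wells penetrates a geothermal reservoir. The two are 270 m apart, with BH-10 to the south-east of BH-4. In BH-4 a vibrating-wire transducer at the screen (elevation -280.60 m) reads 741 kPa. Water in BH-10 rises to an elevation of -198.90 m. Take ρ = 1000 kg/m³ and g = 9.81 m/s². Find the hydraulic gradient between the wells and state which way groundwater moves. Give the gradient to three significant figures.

Pressure head at BH-4: ψ = P/(ρg) = 741×1000 / (1000 × 9.81) = 75.54 m.
Total head at BH-4: h = z + ψ = -280.60 + 75.54 = -205.06 m.
Total head at BH-10: h = -198.90 m (water level in the piezometer is the total head).
Head difference: h(BH-4) − h(BH-10) = -205.06 − (-198.90) = -6.16 m.
Hydraulic gradient: i = |Δh| / L = 6.16 / 270 = 0.0228.
Flow is from higher to lower head: from BH-10 toward BH-4, i.e. toward the north-west.

i ≈ 0.0228; groundwater flows toward the north-west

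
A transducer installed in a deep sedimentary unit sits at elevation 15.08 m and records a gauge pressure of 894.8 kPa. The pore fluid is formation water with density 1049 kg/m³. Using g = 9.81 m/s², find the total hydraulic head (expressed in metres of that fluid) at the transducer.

h ≈ 102.03 m

ψ = P/(ρg) = 894.8×1000 / (1049 × 9.81) = 86.95 m.
h = z + ψ = 15.08 + 86.95 = 102.03 m.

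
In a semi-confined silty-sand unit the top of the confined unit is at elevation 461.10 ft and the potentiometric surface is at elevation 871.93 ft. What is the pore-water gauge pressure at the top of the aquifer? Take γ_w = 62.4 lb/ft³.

Pressure head at the aquifer top: ψ = h − z = 871.93 − 461.10 = 410.83 ft.
P = γψ/144 = 62.4 × 410.83 / 144 = 178 psi.

P ≈ 178 psi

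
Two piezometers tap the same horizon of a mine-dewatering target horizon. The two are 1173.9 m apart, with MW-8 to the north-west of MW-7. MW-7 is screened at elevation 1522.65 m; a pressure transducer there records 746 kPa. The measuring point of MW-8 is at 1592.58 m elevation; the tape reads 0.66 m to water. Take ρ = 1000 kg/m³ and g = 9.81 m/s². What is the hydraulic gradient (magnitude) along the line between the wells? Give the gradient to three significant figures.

i ≈ 0.00577

Pressure head at MW-7: ψ = P/(ρg) = 746×1000 / (1000 × 9.81) = 76.04 m.
Total head at MW-7: h = z + ψ = 1522.65 + 76.04 = 1598.69 m.
Total head at MW-8: h = 1592.58 − 0.66 = 1591.92 m.
Head difference: h(MW-7) − h(MW-8) = 1598.69 − 1591.92 = 6.77 m.
Hydraulic gradient: i = |Δh| / L = 6.77 / 1173.9 = 0.00577.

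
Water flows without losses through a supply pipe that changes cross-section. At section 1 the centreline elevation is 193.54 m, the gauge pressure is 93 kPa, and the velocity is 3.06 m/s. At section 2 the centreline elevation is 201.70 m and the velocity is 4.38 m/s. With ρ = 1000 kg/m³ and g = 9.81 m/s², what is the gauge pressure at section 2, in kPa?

Pressure head at 1: ψ₁ = P₁/(ρg) = 93×1000 / (1000 × 9.81) = 9.48 m.
Velocity heads: v₁²/2g = 3.06²/19.62 = 0.477 m; v₂²/2g = 4.38²/19.62 = 0.978 m.
Total head H = z₁ + ψ₁ + v₁²/2g = 193.54 + 9.48 + 0.477 = 203.50 m.
ψ₂ = H − z₂ − v₂²/2g = 203.50 − 201.70 − 0.978 = 0.82 m.
P₂ = ρgψ₂ = 1000 × 9.81 × 0.82 ≈ 8.04 kPa.

P₂ ≈ 8.04 kPa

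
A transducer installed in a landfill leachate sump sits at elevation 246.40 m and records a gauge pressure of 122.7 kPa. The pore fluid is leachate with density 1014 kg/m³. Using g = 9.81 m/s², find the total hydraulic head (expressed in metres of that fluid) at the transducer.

h ≈ 258.73 m

ψ = P/(ρg) = 122.7×1000 / (1014 × 9.81) = 12.33 m.
h = z + ψ = 246.40 + 12.33 = 258.73 m.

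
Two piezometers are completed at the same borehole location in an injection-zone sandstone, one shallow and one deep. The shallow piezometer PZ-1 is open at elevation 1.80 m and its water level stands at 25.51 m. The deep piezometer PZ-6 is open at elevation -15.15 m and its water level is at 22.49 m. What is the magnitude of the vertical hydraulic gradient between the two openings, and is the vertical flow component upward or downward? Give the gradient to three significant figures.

|i_v| ≈ 0.178; vertical flow is downward

Total head at PZ-1: h = 25.51 m (water level in the standpipe).
Total head at PZ-6: h = 22.49 m.
Δh = h(PZ-1) − h(PZ-6) = 25.51 − 22.49 = 3.02 m.
Vertical separation Δz = 1.80 − (-15.15) = 16.95 m.
|i_v| = |Δh| / Δz = 3.02 / 16.95 = 0.178.
Head is higher in the shallow piezometer, so vertical flow is downward (recharge condition).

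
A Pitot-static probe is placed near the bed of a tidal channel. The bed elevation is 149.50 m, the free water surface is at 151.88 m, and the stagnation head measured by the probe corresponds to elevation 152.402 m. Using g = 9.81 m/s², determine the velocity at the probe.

Near the bed, under hydrostatic conditions, the piezometric head (z + ψ) equals the free-surface elevation, 151.88 m.
Velocity head = total − piezometric = 152.402 − 151.88 = 0.522 m.
v = √(2g·h_v) = √(2 × 9.81 × 0.522) = 3.20 m/s.

v ≈ 3.20 m/s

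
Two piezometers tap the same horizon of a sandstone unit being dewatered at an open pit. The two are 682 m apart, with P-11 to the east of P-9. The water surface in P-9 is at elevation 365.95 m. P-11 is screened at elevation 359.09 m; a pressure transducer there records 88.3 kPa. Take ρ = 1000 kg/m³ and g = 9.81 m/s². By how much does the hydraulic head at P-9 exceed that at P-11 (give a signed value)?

Total head at P-9: h = 365.95 m (water level in the piezometer is the total head).
Pressure head at P-11: ψ = P/(ρg) = 88.3×1000 / (1000 × 9.81) = 9.00 m.
Total head at P-11: h = z + ψ = 359.09 + 9.00 = 368.09 m.
Head difference: h(P-9) − h(P-11) = 365.95 − 368.09 = -2.14 m.

Δh ≈ -2.14 m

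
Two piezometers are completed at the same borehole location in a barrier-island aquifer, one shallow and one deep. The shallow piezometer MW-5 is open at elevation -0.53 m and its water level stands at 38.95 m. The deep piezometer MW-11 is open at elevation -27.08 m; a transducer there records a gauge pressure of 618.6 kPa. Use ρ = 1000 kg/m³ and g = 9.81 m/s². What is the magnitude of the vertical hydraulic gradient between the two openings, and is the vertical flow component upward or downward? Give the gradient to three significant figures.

Total head at MW-5: h = 38.95 m (water level in the standpipe).
Pressure head at MW-11: ψ = P/(ρg) = 618.6×1000 / (1000 × 9.81) = 63.06 m.
Total head at MW-11: h = z + ψ = -27.08 + 63.06 = 35.98 m.
Δh = h(MW-5) − h(MW-11) = 38.95 − 35.98 = 2.97 m.
Vertical separation Δz = -0.53 − (-27.08) = 26.55 m.
|i_v| = |Δh| / Δz = 2.97 / 26.55 = 0.112.
Head is higher in the shallow piezometer, so vertical flow is downward (recharge condition).

|i_v| ≈ 0.112; vertical flow is downward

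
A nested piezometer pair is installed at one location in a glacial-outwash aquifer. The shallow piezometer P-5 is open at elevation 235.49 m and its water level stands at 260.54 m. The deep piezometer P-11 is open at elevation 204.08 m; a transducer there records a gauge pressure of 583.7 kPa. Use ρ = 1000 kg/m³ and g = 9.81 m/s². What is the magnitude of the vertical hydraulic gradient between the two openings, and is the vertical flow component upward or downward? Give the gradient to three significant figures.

Total head at P-5: h = 260.54 m (water level in the standpipe).
Pressure head at P-11: ψ = P/(ρg) = 583.7×1000 / (1000 × 9.81) = 59.50 m.
Total head at P-11: h = z + ψ = 204.08 + 59.50 = 263.58 m.
Δh = h(P-5) − h(P-11) = 260.54 − 263.58 = -3.04 m.
Vertical separation Δz = 235.49 − 204.08 = 31.41 m.
|i_v| = |Δh| / Δz = 3.04 / 31.41 = 0.0968.
Head is higher in the deep piezometer, so vertical flow is upward (discharge condition).

|i_v| ≈ 0.0968; vertical flow is upward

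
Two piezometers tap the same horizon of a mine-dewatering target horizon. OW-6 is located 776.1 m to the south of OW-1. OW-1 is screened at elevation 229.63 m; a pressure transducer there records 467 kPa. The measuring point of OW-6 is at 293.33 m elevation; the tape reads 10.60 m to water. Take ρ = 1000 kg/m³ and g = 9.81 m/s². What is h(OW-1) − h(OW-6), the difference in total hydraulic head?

Pressure head at OW-1: ψ = P/(ρg) = 467×1000 / (1000 × 9.81) = 47.60 m.
Total head at OW-1: h = z + ψ = 229.63 + 47.60 = 277.23 m.
Total head at OW-6: h = 293.33 − 10.60 = 282.73 m.
Head difference: h(OW-1) − h(OW-6) = 277.23 − 282.73 = -5.50 m.

Δh ≈ -5.50 m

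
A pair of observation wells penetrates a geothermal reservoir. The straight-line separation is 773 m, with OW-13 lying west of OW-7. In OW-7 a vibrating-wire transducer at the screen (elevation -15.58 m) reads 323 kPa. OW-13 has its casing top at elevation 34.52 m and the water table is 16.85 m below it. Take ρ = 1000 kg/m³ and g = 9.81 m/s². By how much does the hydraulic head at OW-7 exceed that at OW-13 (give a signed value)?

Pressure head at OW-7: ψ = P/(ρg) = 323×1000 / (1000 × 9.81) = 32.93 m.
Total head at OW-7: h = z + ψ = -15.58 + 32.93 = 17.35 m.
Total head at OW-13: h = 34.52 − 16.85 = 17.67 m.
Head difference: h(OW-7) − h(OW-13) = 17.35 − 17.67 = -0.32 m.

Δh ≈ -0.32 m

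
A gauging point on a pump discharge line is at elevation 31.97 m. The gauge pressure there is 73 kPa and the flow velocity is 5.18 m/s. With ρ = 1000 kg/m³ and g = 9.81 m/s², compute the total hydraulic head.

Pressure head ψ = P/(ρg) = 73×1000 / (1000 × 9.81) = 7.44 m.
Velocity head = v²/(2g) = 5.18² / (2 × 9.81) = 1.368 m.
h = z + ψ + v²/(2g) = 31.97 + 7.44 + 1.368 = 40.78 m.

h ≈ 40.78 m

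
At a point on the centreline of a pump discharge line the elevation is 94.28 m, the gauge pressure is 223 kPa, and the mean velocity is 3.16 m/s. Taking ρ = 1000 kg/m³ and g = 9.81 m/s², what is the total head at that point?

h ≈ 117.52 m

Pressure head ψ = P/(ρg) = 223×1000 / (1000 × 9.81) = 22.73 m.
Velocity head = v²/(2g) = 3.16² / (2 × 9.81) = 0.509 m.
h = z + ψ + v²/(2g) = 94.28 + 22.73 + 0.509 = 117.52 m.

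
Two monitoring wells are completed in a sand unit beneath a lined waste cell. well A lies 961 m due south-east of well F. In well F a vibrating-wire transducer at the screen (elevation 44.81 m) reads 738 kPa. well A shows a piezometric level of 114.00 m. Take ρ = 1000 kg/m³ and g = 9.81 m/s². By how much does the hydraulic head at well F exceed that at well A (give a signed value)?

Δh ≈ 6.04 m

Pressure head at well F: ψ = P/(ρg) = 738×1000 / (1000 × 9.81) = 75.23 m.
Total head at well F: h = z + ψ = 44.81 + 75.23 = 120.04 m.
Total head at well A: h = 114.00 m (water level in the piezometer is the total head).
Head difference: h(well F) − h(well A) = 120.04 − 114.00 = 6.04 m.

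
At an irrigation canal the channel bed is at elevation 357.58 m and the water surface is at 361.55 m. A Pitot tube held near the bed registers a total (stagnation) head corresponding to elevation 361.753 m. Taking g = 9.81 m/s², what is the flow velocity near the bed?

v ≈ 2.00 m/s

Near the bed, under hydrostatic conditions, the piezometric head (z + ψ) equals the free-surface elevation, 361.55 m.
Velocity head = total − piezometric = 361.753 − 361.55 = 0.203 m.
v = √(2g·h_v) = √(2 × 9.81 × 0.203) = 2.00 m/s.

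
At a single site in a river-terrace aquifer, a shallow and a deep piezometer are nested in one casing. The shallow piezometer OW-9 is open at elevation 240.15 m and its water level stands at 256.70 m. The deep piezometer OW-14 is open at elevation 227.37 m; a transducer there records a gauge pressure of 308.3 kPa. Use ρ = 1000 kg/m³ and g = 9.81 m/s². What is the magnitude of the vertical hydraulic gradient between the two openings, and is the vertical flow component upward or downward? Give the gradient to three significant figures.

Total head at OW-9: h = 256.70 m (water level in the standpipe).
Pressure head at OW-14: ψ = P/(ρg) = 308.3×1000 / (1000 × 9.81) = 31.43 m.
Total head at OW-14: h = z + ψ = 227.37 + 31.43 = 258.80 m.
Δh = h(OW-9) − h(OW-14) = 256.70 − 258.80 = -2.10 m.
Vertical separation Δz = 240.15 − 227.37 = 12.78 m.
|i_v| = |Δh| / Δz = 2.10 / 12.78 = 0.164.
Head is higher in the deep piezometer, so vertical flow is upward (discharge condition).

|i_v| ≈ 0.164; vertical flow is upward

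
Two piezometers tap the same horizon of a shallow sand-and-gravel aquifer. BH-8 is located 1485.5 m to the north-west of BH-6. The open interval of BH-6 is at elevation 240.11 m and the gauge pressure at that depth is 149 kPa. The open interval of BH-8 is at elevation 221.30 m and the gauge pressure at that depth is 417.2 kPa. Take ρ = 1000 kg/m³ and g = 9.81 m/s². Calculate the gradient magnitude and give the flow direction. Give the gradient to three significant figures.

Pressure head at BH-6: ψ = P/(ρg) = 149×1000 / (1000 × 9.81) = 15.19 m.
Total head at BH-6: h = z + ψ = 240.11 + 15.19 = 255.30 m.
Pressure head at BH-8: ψ = P/(ρg) = 417.2×1000 / (1000 × 9.81) = 42.53 m.
Total head at BH-8: h = z + ψ = 221.30 + 42.53 = 263.83 m.
Head difference: h(BH-6) − h(BH-8) = 255.30 − 263.83 = -8.53 m.
Hydraulic gradient: i = |Δh| / L = 8.53 / 1485.5 = 0.00574.
Flow is from higher to lower head: from BH-8 toward BH-6, i.e. toward the south-east.

i ≈ 0.00574; groundwater flows toward the south-east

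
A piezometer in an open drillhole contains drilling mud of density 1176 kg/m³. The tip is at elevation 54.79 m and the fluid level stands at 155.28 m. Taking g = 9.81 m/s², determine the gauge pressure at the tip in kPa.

P ≈ 1160 kPa

Pressure head ψ = h − z = 155.28 − 54.79 = 100.49 m.
P = ρgψ = 1176 × 9.81 × 100.49 = 1159309 Pa ≈ 1160 kPa.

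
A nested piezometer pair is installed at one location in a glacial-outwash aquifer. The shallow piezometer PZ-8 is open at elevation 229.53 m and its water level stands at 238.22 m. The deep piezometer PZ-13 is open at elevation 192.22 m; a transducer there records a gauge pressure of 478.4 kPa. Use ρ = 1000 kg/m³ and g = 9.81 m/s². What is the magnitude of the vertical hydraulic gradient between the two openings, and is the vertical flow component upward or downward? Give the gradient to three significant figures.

|i_v| ≈ 0.0742; vertical flow is upward

Total head at PZ-8: h = 238.22 m (water level in the standpipe).
Pressure head at PZ-13: ψ = P/(ρg) = 478.4×1000 / (1000 × 9.81) = 48.77 m.
Total head at PZ-13: h = z + ψ = 192.22 + 48.77 = 240.99 m.
Δh = h(PZ-8) − h(PZ-13) = 238.22 − 240.99 = -2.77 m.
Vertical separation Δz = 229.53 − 192.22 = 37.31 m.
|i_v| = |Δh| / Δz = 2.77 / 37.31 = 0.0742.
Head is higher in the deep piezometer, so vertical flow is upward (discharge condition).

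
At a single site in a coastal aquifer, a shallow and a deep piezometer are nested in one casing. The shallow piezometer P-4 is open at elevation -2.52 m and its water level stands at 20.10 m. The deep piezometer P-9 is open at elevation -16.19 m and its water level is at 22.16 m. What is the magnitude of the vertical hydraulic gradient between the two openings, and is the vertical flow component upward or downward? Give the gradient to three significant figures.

Total head at P-4: h = 20.10 m (water level in the standpipe).
Total head at P-9: h = 22.16 m.
Δh = h(P-4) − h(P-9) = 20.10 − 22.16 = -2.06 m.
Vertical separation Δz = -2.52 − (-16.19) = 13.67 m.
|i_v| = |Δh| / Δz = 2.06 / 13.67 = 0.151.
Head is higher in the deep piezometer, so vertical flow is upward (discharge condition).

|i_v| ≈ 0.151; vertical flow is upward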